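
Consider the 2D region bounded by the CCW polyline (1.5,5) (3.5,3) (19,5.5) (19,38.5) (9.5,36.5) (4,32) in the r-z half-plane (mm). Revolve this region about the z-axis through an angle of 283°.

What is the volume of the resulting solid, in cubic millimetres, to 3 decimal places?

Profile (r,z), 6 vertices: (1.5,5) (3.5,3) (19,5.5) (19,38.5) (9.5,36.5) (4,32)
edge 0: (1.5,5)→(3.5,3)  cross = 1.5·3 − 3.5·5 = -13.0000; (r_i+r_j)·cross = 5·-13.0000 = -65.0000
edge 1: (3.5,3)→(19,5.5)  cross = 3.5·5.5 − 19·3 = -37.7500; (r_i+r_j)·cross = 22.5·-37.7500 = -849.3750
edge 2: (19,5.5)→(19,38.5)  cross = 19·38.5 − 19·5.5 = 627.0000; (r_i+r_j)·cross = 38·627.0000 = 23826.0000
edge 3: (19,38.5)→(9.5,36.5)  cross = 19·36.5 − 9.5·38.5 = 327.7500; (r_i+r_j)·cross = 28.5·327.7500 = 9340.8750
edge 4: (9.5,36.5)→(4,32)  cross = 9.5·32 − 4·36.5 = 158.0000; (r_i+r_j)·cross = 13.5·158.0000 = 2133.0000
edge 5: (4,32)→(1.5,5)  cross = 4·5 − 1.5·32 = -28.0000; (r_i+r_j)·cross = 5.5·-28.0000 = -154.0000
Σcross = 1034.0000 → A = |Σcross|/2 = 517.0000 mm²
Σ(r_i+r_j)·cross = 34231.5000 → first moment M = |Σ|/6 = 5705.2500
R_c = M/A = 5705.2500/517.0000 = 11.0353 mm
θ = 283° = 4.939282 rad
V = θ·R_c·A = 4.939282·11.0353·517.0000 = 28179.837 mm³

Volume = 28179.837 mm³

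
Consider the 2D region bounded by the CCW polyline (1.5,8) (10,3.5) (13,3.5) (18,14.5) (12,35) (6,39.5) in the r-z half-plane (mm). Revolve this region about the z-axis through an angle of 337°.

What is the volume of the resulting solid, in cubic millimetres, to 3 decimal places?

Volume = 20720.459 mm³

Profile (r,z), 6 vertices: (1.5,8) (10,3.5) (13,3.5) (18,14.5) (12,35) (6,39.5)
edge 0: (1.5,8)→(10,3.5)  cross = 1.5·3.5 − 10·8 = -74.7500; (r_i+r_j)·cross = 11.5·-74.7500 = -859.6250
edge 1: (10,3.5)→(13,3.5)  cross = 10·3.5 − 13·3.5 = -10.5000; (r_i+r_j)·cross = 23·-10.5000 = -241.5000
edge 2: (13,3.5)→(18,14.5)  cross = 13·14.5 − 18·3.5 = 125.5000; (r_i+r_j)·cross = 31·125.5000 = 3890.5000
edge 3: (18,14.5)→(12,35)  cross = 18·35 − 12·14.5 = 456.0000; (r_i+r_j)·cross = 30·456.0000 = 13680.0000
edge 4: (12,35)→(6,39.5)  cross = 12·39.5 − 6·35 = 264.0000; (r_i+r_j)·cross = 18·264.0000 = 4752.0000
edge 5: (6,39.5)→(1.5,8)  cross = 6·8 − 1.5·39.5 = -11.2500; (r_i+r_j)·cross = 7.5·-11.2500 = -84.3750
Σcross = 749.0000 → A = |Σcross|/2 = 374.5000 mm²
Σ(r_i+r_j)·cross = 21137.0000 → first moment M = |Σ|/6 = 3522.8333
R_c = M/A = 3522.8333/374.5000 = 9.4068 mm
θ = 337° = 5.881760 rad
V = θ·R_c·A = 5.881760·9.4068·374.5000 = 20720.459 mm³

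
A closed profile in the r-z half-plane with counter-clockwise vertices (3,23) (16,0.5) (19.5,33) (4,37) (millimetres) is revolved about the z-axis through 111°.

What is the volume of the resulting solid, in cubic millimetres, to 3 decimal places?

Profile (r,z), 4 vertices: (3,23) (16,0.5) (19.5,33) (4,37)
edge 0: (3,23)→(16,0.5)  cross = 3·0.5 − 16·23 = -366.5000; (r_i+r_j)·cross = 19·-366.5000 = -6963.5000
edge 1: (16,0.5)→(19.5,33)  cross = 16·33 − 19.5·0.5 = 518.2500; (r_i+r_j)·cross = 35.5·518.2500 = 18397.8750
edge 2: (19.5,33)→(4,37)  cross = 19.5·37 − 4·33 = 589.5000; (r_i+r_j)·cross = 23.5·589.5000 = 13853.2500
edge 3: (4,37)→(3,23)  cross = 4·23 − 3·37 = -19.0000; (r_i+r_j)·cross = 7·-19.0000 = -133.0000
Σcross = 722.2500 → A = |Σcross|/2 = 361.1250 mm²
Σ(r_i+r_j)·cross = 25154.6250 → first moment M = |Σ|/6 = 4192.4375
R_c = M/A = 4192.4375/361.1250 = 11.6094 mm
θ = 111° = 1.937315 rad
V = θ·R_c·A = 1.937315·11.6094·361.1250 = 8122.074 mm³

Volume = 8122.074 mm³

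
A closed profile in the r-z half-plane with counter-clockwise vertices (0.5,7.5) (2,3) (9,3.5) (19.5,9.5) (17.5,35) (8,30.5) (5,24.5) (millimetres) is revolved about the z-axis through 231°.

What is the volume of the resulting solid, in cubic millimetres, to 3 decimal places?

Volume = 17816.213 mm³

Profile (r,z), 7 vertices: (0.5,7.5) (2,3) (9,3.5) (19.5,9.5) (17.5,35) (8,30.5) (5,24.5)
edge 0: (0.5,7.5)→(2,3)  cross = 0.5·3 − 2·7.5 = -13.5000; (r_i+r_j)·cross = 2.5·-13.5000 = -33.7500
edge 1: (2,3)→(9,3.5)  cross = 2·3.5 − 9·3 = -20.0000; (r_i+r_j)·cross = 11·-20.0000 = -220.0000
edge 2: (9,3.5)→(19.5,9.5)  cross = 9·9.5 − 19.5·3.5 = 17.2500; (r_i+r_j)·cross = 28.5·17.2500 = 491.6250
edge 3: (19.5,9.5)→(17.5,35)  cross = 19.5·35 − 17.5·9.5 = 516.2500; (r_i+r_j)·cross = 37·516.2500 = 19101.2500
edge 4: (17.5,35)→(8,30.5)  cross = 17.5·30.5 − 8·35 = 253.7500; (r_i+r_j)·cross = 25.5·253.7500 = 6470.6250
edge 5: (8,30.5)→(5,24.5)  cross = 8·24.5 − 5·30.5 = 43.5000; (r_i+r_j)·cross = 13·43.5000 = 565.5000
edge 6: (5,24.5)→(0.5,7.5)  cross = 5·7.5 − 0.5·24.5 = 25.2500; (r_i+r_j)·cross = 5.5·25.2500 = 138.8750
Σcross = 822.5000 → A = |Σcross|/2 = 411.2500 mm²
Σ(r_i+r_j)·cross = 26514.1250 → first moment M = |Σ|/6 = 4419.0208
R_c = M/A = 4419.0208/411.2500 = 10.7453 mm
θ = 231° = 4.031711 rad
V = θ·R_c·A = 4.031711·10.7453·411.2500 = 17816.213 mm³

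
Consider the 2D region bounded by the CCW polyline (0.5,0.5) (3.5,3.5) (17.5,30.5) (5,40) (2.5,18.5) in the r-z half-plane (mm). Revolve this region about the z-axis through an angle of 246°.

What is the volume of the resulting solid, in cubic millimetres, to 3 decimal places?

Volume = 9441.428 mm³

Profile (r,z), 5 vertices: (0.5,0.5) (3.5,3.5) (17.5,30.5) (5,40) (2.5,18.5)
edge 0: (0.5,0.5)→(3.5,3.5)  cross = 0.5·3.5 − 3.5·0.5 = 0.0000; (r_i+r_j)·cross = 4·0.0000 = 0.0000
edge 1: (3.5,3.5)→(17.5,30.5)  cross = 3.5·30.5 − 17.5·3.5 = 45.5000; (r_i+r_j)·cross = 21·45.5000 = 955.5000
edge 2: (17.5,30.5)→(5,40)  cross = 17.5·40 − 5·30.5 = 547.5000; (r_i+r_j)·cross = 22.5·547.5000 = 12318.7500
edge 3: (5,40)→(2.5,18.5)  cross = 5·18.5 − 2.5·40 = -7.5000; (r_i+r_j)·cross = 7.5·-7.5000 = -56.2500
edge 4: (2.5,18.5)→(0.5,0.5)  cross = 2.5·0.5 − 0.5·18.5 = -8.0000; (r_i+r_j)·cross = 3·-8.0000 = -24.0000
Σcross = 577.5000 → A = |Σcross|/2 = 288.7500 mm²
Σ(r_i+r_j)·cross = 13194.0000 → first moment M = |Σ|/6 = 2199.0000
R_c = M/A = 2199.0000/288.7500 = 7.6156 mm
θ = 246° = 4.293510 rad
V = θ·R_c·A = 4.293510·7.6156·288.7500 = 9441.428 mm³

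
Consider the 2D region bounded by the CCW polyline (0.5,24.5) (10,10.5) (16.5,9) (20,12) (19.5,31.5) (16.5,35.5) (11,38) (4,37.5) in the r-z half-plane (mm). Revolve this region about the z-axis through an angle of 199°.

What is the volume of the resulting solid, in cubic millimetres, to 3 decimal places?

Profile (r,z), 8 vertices: (0.5,24.5) (10,10.5) (16.5,9) (20,12) (19.5,31.5) (16.5,35.5) (11,38) (4,37.5)
edge 0: (0.5,24.5)→(10,10.5)  cross = 0.5·10.5 − 10·24.5 = -239.7500; (r_i+r_j)·cross = 10.5·-239.7500 = -2517.3750
edge 1: (10,10.5)→(16.5,9)  cross = 10·9 − 16.5·10.5 = -83.2500; (r_i+r_j)·cross = 26.5·-83.2500 = -2206.1250
edge 2: (16.5,9)→(20,12)  cross = 16.5·12 − 20·9 = 18.0000; (r_i+r_j)·cross = 36.5·18.0000 = 657.0000
edge 3: (20,12)→(19.5,31.5)  cross = 20·31.5 − 19.5·12 = 396.0000; (r_i+r_j)·cross = 39.5·396.0000 = 15642.0000
edge 4: (19.5,31.5)→(16.5,35.5)  cross = 19.5·35.5 − 16.5·31.5 = 172.5000; (r_i+r_j)·cross = 36·172.5000 = 6210.0000
edge 5: (16.5,35.5)→(11,38)  cross = 16.5·38 − 11·35.5 = 236.5000; (r_i+r_j)·cross = 27.5·236.5000 = 6503.7500
edge 6: (11,38)→(4,37.5)  cross = 11·37.5 − 4·38 = 260.5000; (r_i+r_j)·cross = 15·260.5000 = 3907.5000
edge 7: (4,37.5)→(0.5,24.5)  cross = 4·24.5 − 0.5·37.5 = 79.2500; (r_i+r_j)·cross = 4.5·79.2500 = 356.6250
Σcross = 839.7500 → A = |Σcross|/2 = 419.8750 mm²
Σ(r_i+r_j)·cross = 28553.3750 → first moment M = |Σ|/6 = 4758.8958
R_c = M/A = 4758.8958/419.8750 = 11.3341 mm
θ = 199° = 3.473205 rad
V = θ·R_c·A = 3.473205·11.3341·419.8750 = 16528.622 mm³

Volume = 16528.622 mm³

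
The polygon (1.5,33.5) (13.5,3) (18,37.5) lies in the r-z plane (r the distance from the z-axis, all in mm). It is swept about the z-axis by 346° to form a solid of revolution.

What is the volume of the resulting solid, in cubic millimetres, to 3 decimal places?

Profile (r,z), 3 vertices: (1.5,33.5) (13.5,3) (18,37.5)
edge 0: (1.5,33.5)→(13.5,3)  cross = 1.5·3 − 13.5·33.5 = -447.7500; (r_i+r_j)·cross = 15·-447.7500 = -6716.2500
edge 1: (13.5,3)→(18,37.5)  cross = 13.5·37.5 − 18·3 = 452.2500; (r_i+r_j)·cross = 31.5·452.2500 = 14245.8750
edge 2: (18,37.5)→(1.5,33.5)  cross = 18·33.5 − 1.5·37.5 = 546.7500; (r_i+r_j)·cross = 19.5·546.7500 = 10661.6250
Σcross = 551.2500 → A = |Σcross|/2 = 275.6250 mm²
Σ(r_i+r_j)·cross = 18191.2500 → first moment M = |Σ|/6 = 3031.8750
R_c = M/A = 3031.8750/275.6250 = 11.0000 mm
θ = 346° = 6.038839 rad
V = θ·R_c·A = 6.038839·11.0000·275.6250 = 18309.006 mm³

Volume = 18309.006 mm³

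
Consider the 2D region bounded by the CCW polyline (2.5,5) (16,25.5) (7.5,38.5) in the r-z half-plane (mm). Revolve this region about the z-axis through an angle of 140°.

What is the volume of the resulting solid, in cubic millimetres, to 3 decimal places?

Profile (r,z), 3 vertices: (2.5,5) (16,25.5) (7.5,38.5)
edge 0: (2.5,5)→(16,25.5)  cross = 2.5·25.5 − 16·5 = -16.2500; (r_i+r_j)·cross = 18.5·-16.2500 = -300.6250
edge 1: (16,25.5)→(7.5,38.5)  cross = 16·38.5 − 7.5·25.5 = 424.7500; (r_i+r_j)·cross = 23.5·424.7500 = 9981.6250
edge 2: (7.5,38.5)→(2.5,5)  cross = 7.5·5 − 2.5·38.5 = -58.7500; (r_i+r_j)·cross = 10·-58.7500 = -587.5000
Σcross = 349.7500 → A = |Σcross|/2 = 174.8750 mm²
Σ(r_i+r_j)·cross = 9093.5000 → first moment M = |Σ|/6 = 1515.5833
R_c = M/A = 1515.5833/174.8750 = 8.6667 mm
θ = 140° = 2.443461 rad
V = θ·R_c·A = 2.443461·8.6667·174.8750 = 3703.269 mm³

Volume = 3703.269 mm³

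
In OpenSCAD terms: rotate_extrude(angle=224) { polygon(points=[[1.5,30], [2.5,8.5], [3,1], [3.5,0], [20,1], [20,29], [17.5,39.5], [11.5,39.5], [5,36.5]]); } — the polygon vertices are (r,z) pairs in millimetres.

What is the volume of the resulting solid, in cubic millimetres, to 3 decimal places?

Volume = 28563.733 mm³

Profile (r,z), 9 vertices: (1.5,30) (2.5,8.5) (3,1) (3.5,0) (20,1) (20,29) (17.5,39.5) (11.5,39.5) (5,36.5)
edge 0: (1.5,30)→(2.5,8.5)  cross = 1.5·8.5 − 2.5·30 = -62.2500; (r_i+r_j)·cross = 4·-62.2500 = -249.0000
edge 1: (2.5,8.5)→(3,1)  cross = 2.5·1 − 3·8.5 = -23.0000; (r_i+r_j)·cross = 5.5·-23.0000 = -126.5000
edge 2: (3,1)→(3.5,0)  cross = 3·0 − 3.5·1 = -3.5000; (r_i+r_j)·cross = 6.5·-3.5000 = -22.7500
edge 3: (3.5,0)→(20,1)  cross = 3.5·1 − 20·0 = 3.5000; (r_i+r_j)·cross = 23.5·3.5000 = 82.2500
edge 4: (20,1)→(20,29)  cross = 20·29 − 20·1 = 560.0000; (r_i+r_j)·cross = 40·560.0000 = 22400.0000
edge 5: (20,29)→(17.5,39.5)  cross = 20·39.5 − 17.5·29 = 282.5000; (r_i+r_j)·cross = 37.5·282.5000 = 10593.7500
edge 6: (17.5,39.5)→(11.5,39.5)  cross = 17.5·39.5 − 11.5·39.5 = 237.0000; (r_i+r_j)·cross = 29·237.0000 = 6873.0000
edge 7: (11.5,39.5)→(5,36.5)  cross = 11.5·36.5 − 5·39.5 = 222.2500; (r_i+r_j)·cross = 16.5·222.2500 = 3667.1250
edge 8: (5,36.5)→(1.5,30)  cross = 5·30 − 1.5·36.5 = 95.2500; (r_i+r_j)·cross = 6.5·95.2500 = 619.1250
Σcross = 1311.7500 → A = |Σcross|/2 = 655.8750 mm²
Σ(r_i+r_j)·cross = 43837.0000 → first moment M = |Σ|/6 = 7306.1667
R_c = M/A = 7306.1667/655.8750 = 11.1396 mm
θ = 224° = 3.909538 rad
V = θ·R_c·A = 3.909538·11.1396·655.8750 = 28563.733 mm³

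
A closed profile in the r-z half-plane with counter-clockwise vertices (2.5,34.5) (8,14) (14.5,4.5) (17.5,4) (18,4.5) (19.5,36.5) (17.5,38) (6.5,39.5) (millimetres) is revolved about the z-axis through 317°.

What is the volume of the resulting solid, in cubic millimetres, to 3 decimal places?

Volume = 27856.421 mm³

Profile (r,z), 8 vertices: (2.5,34.5) (8,14) (14.5,4.5) (17.5,4) (18,4.5) (19.5,36.5) (17.5,38) (6.5,39.5)
edge 0: (2.5,34.5)→(8,14)  cross = 2.5·14 − 8·34.5 = -241.0000; (r_i+r_j)·cross = 10.5·-241.0000 = -2530.5000
edge 1: (8,14)→(14.5,4.5)  cross = 8·4.5 − 14.5·14 = -167.0000; (r_i+r_j)·cross = 22.5·-167.0000 = -3757.5000
edge 2: (14.5,4.5)→(17.5,4)  cross = 14.5·4 − 17.5·4.5 = -20.7500; (r_i+r_j)·cross = 32·-20.7500 = -664.0000
edge 3: (17.5,4)→(18,4.5)  cross = 17.5·4.5 − 18·4 = 6.7500; (r_i+r_j)·cross = 35.5·6.7500 = 239.6250
edge 4: (18,4.5)→(19.5,36.5)  cross = 18·36.5 − 19.5·4.5 = 569.2500; (r_i+r_j)·cross = 37.5·569.2500 = 21346.8750
edge 5: (19.5,36.5)→(17.5,38)  cross = 19.5·38 − 17.5·36.5 = 102.2500; (r_i+r_j)·cross = 37·102.2500 = 3783.2500
edge 6: (17.5,38)→(6.5,39.5)  cross = 17.5·39.5 − 6.5·38 = 444.2500; (r_i+r_j)·cross = 24·444.2500 = 10662.0000
edge 7: (6.5,39.5)→(2.5,34.5)  cross = 6.5·34.5 − 2.5·39.5 = 125.5000; (r_i+r_j)·cross = 9·125.5000 = 1129.5000
Σcross = 819.2500 → A = |Σcross|/2 = 409.6250 mm²
Σ(r_i+r_j)·cross = 30209.2500 → first moment M = |Σ|/6 = 5034.8750
R_c = M/A = 5034.8750/409.6250 = 12.2914 mm
θ = 317° = 5.532694 rad
V = θ·R_c·A = 5.532694·12.2914·409.6250 = 27856.421 mm³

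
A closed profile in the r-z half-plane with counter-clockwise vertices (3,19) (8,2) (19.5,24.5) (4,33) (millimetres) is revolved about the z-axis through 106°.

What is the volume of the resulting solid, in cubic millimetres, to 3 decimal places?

Volume = 4739.132 mm³

Profile (r,z), 4 vertices: (3,19) (8,2) (19.5,24.5) (4,33)
edge 0: (3,19)→(8,2)  cross = 3·2 − 8·19 = -146.0000; (r_i+r_j)·cross = 11·-146.0000 = -1606.0000
edge 1: (8,2)→(19.5,24.5)  cross = 8·24.5 − 19.5·2 = 157.0000; (r_i+r_j)·cross = 27.5·157.0000 = 4317.5000
edge 2: (19.5,24.5)→(4,33)  cross = 19.5·33 − 4·24.5 = 545.5000; (r_i+r_j)·cross = 23.5·545.5000 = 12819.2500
edge 3: (4,33)→(3,19)  cross = 4·19 − 3·33 = -23.0000; (r_i+r_j)·cross = 7·-23.0000 = -161.0000
Σcross = 533.5000 → A = |Σcross|/2 = 266.7500 mm²
Σ(r_i+r_j)·cross = 15369.7500 → first moment M = |Σ|/6 = 2561.6250
R_c = M/A = 2561.6250/266.7500 = 9.6031 mm
θ = 106° = 1.850049 rad
V = θ·R_c·A = 1.850049·9.6031·266.7500 = 4739.132 mm³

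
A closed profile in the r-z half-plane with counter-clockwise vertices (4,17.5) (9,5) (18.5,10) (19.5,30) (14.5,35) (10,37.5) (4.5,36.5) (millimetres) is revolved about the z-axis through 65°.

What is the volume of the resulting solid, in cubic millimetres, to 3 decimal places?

Profile (r,z), 7 vertices: (4,17.5) (9,5) (18.5,10) (19.5,30) (14.5,35) (10,37.5) (4.5,36.5)
edge 0: (4,17.5)→(9,5)  cross = 4·5 − 9·17.5 = -137.5000; (r_i+r_j)·cross = 13·-137.5000 = -1787.5000
edge 1: (9,5)→(18.5,10)  cross = 9·10 − 18.5·5 = -2.5000; (r_i+r_j)·cross = 27.5·-2.5000 = -68.7500
edge 2: (18.5,10)→(19.5,30)  cross = 18.5·30 − 19.5·10 = 360.0000; (r_i+r_j)·cross = 38·360.0000 = 13680.0000
edge 3: (19.5,30)→(14.5,35)  cross = 19.5·35 − 14.5·30 = 247.5000; (r_i+r_j)·cross = 34·247.5000 = 8415.0000
edge 4: (14.5,35)→(10,37.5)  cross = 14.5·37.5 − 10·35 = 193.7500; (r_i+r_j)·cross = 24.5·193.7500 = 4746.8750
edge 5: (10,37.5)→(4.5,36.5)  cross = 10·36.5 − 4.5·37.5 = 196.2500; (r_i+r_j)·cross = 14.5·196.2500 = 2845.6250
edge 6: (4.5,36.5)→(4,17.5)  cross = 4.5·17.5 − 4·36.5 = -67.2500; (r_i+r_j)·cross = 8.5·-67.2500 = -571.6250
Σcross = 790.2500 → A = |Σcross|/2 = 395.1250 mm²
Σ(r_i+r_j)·cross = 27259.6250 → first moment M = |Σ|/6 = 4543.2708
R_c = M/A = 4543.2708/395.1250 = 11.4983 mm
θ = 65° = 1.134464 rad
V = θ·R_c·A = 1.134464·11.4983·395.1250 = 5154.177 mm³

Volume = 5154.177 mm³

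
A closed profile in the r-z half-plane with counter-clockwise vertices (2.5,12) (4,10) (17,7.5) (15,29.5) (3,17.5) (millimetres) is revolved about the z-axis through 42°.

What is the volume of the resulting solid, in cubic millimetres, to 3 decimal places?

Volume = 1520.795 mm³

Profile (r,z), 5 vertices: (2.5,12) (4,10) (17,7.5) (15,29.5) (3,17.5)
edge 0: (2.5,12)→(4,10)  cross = 2.5·10 − 4·12 = -23.0000; (r_i+r_j)·cross = 6.5·-23.0000 = -149.5000
edge 1: (4,10)→(17,7.5)  cross = 4·7.5 − 17·10 = -140.0000; (r_i+r_j)·cross = 21·-140.0000 = -2940.0000
edge 2: (17,7.5)→(15,29.5)  cross = 17·29.5 − 15·7.5 = 389.0000; (r_i+r_j)·cross = 32·389.0000 = 12448.0000
edge 3: (15,29.5)→(3,17.5)  cross = 15·17.5 − 3·29.5 = 174.0000; (r_i+r_j)·cross = 18·174.0000 = 3132.0000
edge 4: (3,17.5)→(2.5,12)  cross = 3·12 − 2.5·17.5 = -7.7500; (r_i+r_j)·cross = 5.5·-7.7500 = -42.6250
Σcross = 392.2500 → A = |Σcross|/2 = 196.1250 mm²
Σ(r_i+r_j)·cross = 12447.8750 → first moment M = |Σ|/6 = 2074.6458
R_c = M/A = 2074.6458/196.1250 = 10.5782 mm
θ = 42° = 0.733038 rad
V = θ·R_c·A = 0.733038·10.5782·196.1250 = 1520.795 mm³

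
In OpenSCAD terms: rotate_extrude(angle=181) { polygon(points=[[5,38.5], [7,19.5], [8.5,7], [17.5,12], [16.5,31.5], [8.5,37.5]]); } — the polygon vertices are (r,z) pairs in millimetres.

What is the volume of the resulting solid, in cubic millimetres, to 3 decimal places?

Profile (r,z), 6 vertices: (5,38.5) (7,19.5) (8.5,7) (17.5,12) (16.5,31.5) (8.5,37.5)
edge 0: (5,38.5)→(7,19.5)  cross = 5·19.5 − 7·38.5 = -172.0000; (r_i+r_j)·cross = 12·-172.0000 = -2064.0000
edge 1: (7,19.5)→(8.5,7)  cross = 7·7 − 8.5·19.5 = -116.7500; (r_i+r_j)·cross = 15.5·-116.7500 = -1809.6250
edge 2: (8.5,7)→(17.5,12)  cross = 8.5·12 − 17.5·7 = -20.5000; (r_i+r_j)·cross = 26·-20.5000 = -533.0000
edge 3: (17.5,12)→(16.5,31.5)  cross = 17.5·31.5 − 16.5·12 = 353.2500; (r_i+r_j)·cross = 34·353.2500 = 12010.5000
edge 4: (16.5,31.5)→(8.5,37.5)  cross = 16.5·37.5 − 8.5·31.5 = 351.0000; (r_i+r_j)·cross = 25·351.0000 = 8775.0000
edge 5: (8.5,37.5)→(5,38.5)  cross = 8.5·38.5 − 5·37.5 = 139.7500; (r_i+r_j)·cross = 13.5·139.7500 = 1886.6250
Σcross = 534.7500 → A = |Σcross|/2 = 267.3750 mm²
Σ(r_i+r_j)·cross = 18265.5000 → first moment M = |Σ|/6 = 3044.2500
R_c = M/A = 3044.2500/267.3750 = 11.3857 mm
θ = 181° = 3.159046 rad
V = θ·R_c·A = 3.159046·11.3857·267.3750 = 9616.926 mm³

Volume = 9616.926 mm³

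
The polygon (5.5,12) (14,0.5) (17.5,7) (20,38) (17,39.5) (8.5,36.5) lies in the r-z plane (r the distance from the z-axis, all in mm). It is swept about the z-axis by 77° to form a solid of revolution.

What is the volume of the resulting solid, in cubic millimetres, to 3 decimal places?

Profile (r,z), 6 vertices: (5.5,12) (14,0.5) (17.5,7) (20,38) (17,39.5) (8.5,36.5)
edge 0: (5.5,12)→(14,0.5)  cross = 5.5·0.5 − 14·12 = -165.2500; (r_i+r_j)·cross = 19.5·-165.2500 = -3222.3750
edge 1: (14,0.5)→(17.5,7)  cross = 14·7 − 17.5·0.5 = 89.2500; (r_i+r_j)·cross = 31.5·89.2500 = 2811.3750
edge 2: (17.5,7)→(20,38)  cross = 17.5·38 − 20·7 = 525.0000; (r_i+r_j)·cross = 37.5·525.0000 = 19687.5000
edge 3: (20,38)→(17,39.5)  cross = 20·39.5 − 17·38 = 144.0000; (r_i+r_j)·cross = 37·144.0000 = 5328.0000
edge 4: (17,39.5)→(8.5,36.5)  cross = 17·36.5 − 8.5·39.5 = 284.7500; (r_i+r_j)·cross = 25.5·284.7500 = 7261.1250
edge 5: (8.5,36.5)→(5.5,12)  cross = 8.5·12 − 5.5·36.5 = -98.7500; (r_i+r_j)·cross = 14·-98.7500 = -1382.5000
Σcross = 779.0000 → A = |Σcross|/2 = 389.5000 mm²
Σ(r_i+r_j)·cross = 30483.1250 → first moment M = |Σ|/6 = 5080.5208
R_c = M/A = 5080.5208/389.5000 = 13.0437 mm
θ = 77° = 1.343904 rad
V = θ·R_c·A = 1.343904·13.0437·389.5000 = 6827.730 mm³

Volume = 6827.730 mm³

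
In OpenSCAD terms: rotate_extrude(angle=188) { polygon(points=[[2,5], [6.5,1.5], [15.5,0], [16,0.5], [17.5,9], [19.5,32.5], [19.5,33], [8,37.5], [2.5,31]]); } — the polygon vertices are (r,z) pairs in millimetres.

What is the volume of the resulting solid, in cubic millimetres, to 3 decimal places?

Volume = 18150.336 mm³

Profile (r,z), 9 vertices: (2,5) (6.5,1.5) (15.5,0) (16,0.5) (17.5,9) (19.5,32.5) (19.5,33) (8,37.5) (2.5,31)
edge 0: (2,5)→(6.5,1.5)  cross = 2·1.5 − 6.5·5 = -29.5000; (r_i+r_j)·cross = 8.5·-29.5000 = -250.7500
edge 1: (6.5,1.5)→(15.5,0)  cross = 6.5·0 − 15.5·1.5 = -23.2500; (r_i+r_j)·cross = 22·-23.2500 = -511.5000
edge 2: (15.5,0)→(16,0.5)  cross = 15.5·0.5 − 16·0 = 7.7500; (r_i+r_j)·cross = 31.5·7.7500 = 244.1250
edge 3: (16,0.5)→(17.5,9)  cross = 16·9 − 17.5·0.5 = 135.2500; (r_i+r_j)·cross = 33.5·135.2500 = 4530.8750
edge 4: (17.5,9)→(19.5,32.5)  cross = 17.5·32.5 − 19.5·9 = 393.2500; (r_i+r_j)·cross = 37·393.2500 = 14550.2500
edge 5: (19.5,32.5)→(19.5,33)  cross = 19.5·33 − 19.5·32.5 = 9.7500; (r_i+r_j)·cross = 39·9.7500 = 380.2500
edge 6: (19.5,33)→(8,37.5)  cross = 19.5·37.5 − 8·33 = 467.2500; (r_i+r_j)·cross = 27.5·467.2500 = 12849.3750
edge 7: (8,37.5)→(2.5,31)  cross = 8·31 − 2.5·37.5 = 154.2500; (r_i+r_j)·cross = 10.5·154.2500 = 1619.6250
edge 8: (2.5,31)→(2,5)  cross = 2.5·5 − 2·31 = -49.5000; (r_i+r_j)·cross = 4.5·-49.5000 = -222.7500
Σcross = 1065.2500 → A = |Σcross|/2 = 532.6250 mm²
Σ(r_i+r_j)·cross = 33189.5000 → first moment M = |Σ|/6 = 5531.5833
R_c = M/A = 5531.5833/532.6250 = 10.3855 mm
θ = 188° = 3.281219 rad
V = θ·R_c·A = 3.281219·10.3855·532.6250 = 18150.336 mm³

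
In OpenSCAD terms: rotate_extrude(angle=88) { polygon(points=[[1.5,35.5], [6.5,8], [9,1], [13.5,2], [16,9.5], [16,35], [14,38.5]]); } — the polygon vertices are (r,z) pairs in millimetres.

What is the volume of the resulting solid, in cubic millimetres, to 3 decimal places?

Profile (r,z), 7 vertices: (1.5,35.5) (6.5,8) (9,1) (13.5,2) (16,9.5) (16,35) (14,38.5)
edge 0: (1.5,35.5)→(6.5,8)  cross = 1.5·8 − 6.5·35.5 = -218.7500; (r_i+r_j)·cross = 8·-218.7500 = -1750.0000
edge 1: (6.5,8)→(9,1)  cross = 6.5·1 − 9·8 = -65.5000; (r_i+r_j)·cross = 15.5·-65.5000 = -1015.2500
edge 2: (9,1)→(13.5,2)  cross = 9·2 − 13.5·1 = 4.5000; (r_i+r_j)·cross = 22.5·4.5000 = 101.2500
edge 3: (13.5,2)→(16,9.5)  cross = 13.5·9.5 − 16·2 = 96.2500; (r_i+r_j)·cross = 29.5·96.2500 = 2839.3750
edge 4: (16,9.5)→(16,35)  cross = 16·35 − 16·9.5 = 408.0000; (r_i+r_j)·cross = 32·408.0000 = 13056.0000
edge 5: (16,35)→(14,38.5)  cross = 16·38.5 − 14·35 = 126.0000; (r_i+r_j)·cross = 30·126.0000 = 3780.0000
edge 6: (14,38.5)→(1.5,35.5)  cross = 14·35.5 − 1.5·38.5 = 439.2500; (r_i+r_j)·cross = 15.5·439.2500 = 6808.3750
Σcross = 789.7500 → A = |Σcross|/2 = 394.8750 mm²
Σ(r_i+r_j)·cross = 23819.7500 → first moment M = |Σ|/6 = 3969.9583
R_c = M/A = 3969.9583/394.8750 = 10.0537 mm
θ = 88° = 1.535890 rad
V = θ·R_c·A = 1.535890·10.0537·394.8750 = 6097.418 mm³

Volume = 6097.418 mm³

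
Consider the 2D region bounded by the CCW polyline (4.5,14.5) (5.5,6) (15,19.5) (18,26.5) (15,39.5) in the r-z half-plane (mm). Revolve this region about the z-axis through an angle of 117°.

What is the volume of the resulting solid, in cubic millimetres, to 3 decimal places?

Volume = 4247.859 mm³

Profile (r,z), 5 vertices: (4.5,14.5) (5.5,6) (15,19.5) (18,26.5) (15,39.5)
edge 0: (4.5,14.5)→(5.5,6)  cross = 4.5·6 − 5.5·14.5 = -52.7500; (r_i+r_j)·cross = 10·-52.7500 = -527.5000
edge 1: (5.5,6)→(15,19.5)  cross = 5.5·19.5 − 15·6 = 17.2500; (r_i+r_j)·cross = 20.5·17.2500 = 353.6250
edge 2: (15,19.5)→(18,26.5)  cross = 15·26.5 − 18·19.5 = 46.5000; (r_i+r_j)·cross = 33·46.5000 = 1534.5000
edge 3: (18,26.5)→(15,39.5)  cross = 18·39.5 − 15·26.5 = 313.5000; (r_i+r_j)·cross = 33·313.5000 = 10345.5000
edge 4: (15,39.5)→(4.5,14.5)  cross = 15·14.5 − 4.5·39.5 = 39.7500; (r_i+r_j)·cross = 19.5·39.7500 = 775.1250
Σcross = 364.2500 → A = |Σcross|/2 = 182.1250 mm²
Σ(r_i+r_j)·cross = 12481.2500 → first moment M = |Σ|/6 = 2080.2083
R_c = M/A = 2080.2083/182.1250 = 11.4219 mm
θ = 117° = 2.042035 rad
V = θ·R_c·A = 2.042035·11.4219·182.1250 = 4247.859 mm³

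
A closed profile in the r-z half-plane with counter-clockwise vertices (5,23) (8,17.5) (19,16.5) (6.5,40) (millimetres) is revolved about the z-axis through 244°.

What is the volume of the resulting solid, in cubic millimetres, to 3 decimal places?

Profile (r,z), 4 vertices: (5,23) (8,17.5) (19,16.5) (6.5,40)
edge 0: (5,23)→(8,17.5)  cross = 5·17.5 − 8·23 = -96.5000; (r_i+r_j)·cross = 13·-96.5000 = -1254.5000
edge 1: (8,17.5)→(19,16.5)  cross = 8·16.5 − 19·17.5 = -200.5000; (r_i+r_j)·cross = 27·-200.5000 = -5413.5000
edge 2: (19,16.5)→(6.5,40)  cross = 19·40 − 6.5·16.5 = 652.7500; (r_i+r_j)·cross = 25.5·652.7500 = 16645.1250
edge 3: (6.5,40)→(5,23)  cross = 6.5·23 − 5·40 = -50.5000; (r_i+r_j)·cross = 11.5·-50.5000 = -580.7500
Σcross = 305.2500 → A = |Σcross|/2 = 152.6250 mm²
Σ(r_i+r_j)·cross = 9396.3750 → first moment M = |Σ|/6 = 1566.0625
R_c = M/A = 1566.0625/152.6250 = 10.2609 mm
θ = 244° = 4.258603 rad
V = θ·R_c·A = 4.258603·10.2609·152.6250 = 6669.239 mm³

Volume = 6669.239 mm³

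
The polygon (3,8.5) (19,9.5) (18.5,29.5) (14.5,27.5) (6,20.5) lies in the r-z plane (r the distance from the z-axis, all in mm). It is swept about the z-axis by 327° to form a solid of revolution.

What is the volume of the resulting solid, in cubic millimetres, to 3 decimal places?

Volume = 15972.387 mm³

Profile (r,z), 5 vertices: (3,8.5) (19,9.5) (18.5,29.5) (14.5,27.5) (6,20.5)
edge 0: (3,8.5)→(19,9.5)  cross = 3·9.5 − 19·8.5 = -133.0000; (r_i+r_j)·cross = 22·-133.0000 = -2926.0000
edge 1: (19,9.5)→(18.5,29.5)  cross = 19·29.5 − 18.5·9.5 = 384.7500; (r_i+r_j)·cross = 37.5·384.7500 = 14428.1250
edge 2: (18.5,29.5)→(14.5,27.5)  cross = 18.5·27.5 − 14.5·29.5 = 81.0000; (r_i+r_j)·cross = 33·81.0000 = 2673.0000
edge 3: (14.5,27.5)→(6,20.5)  cross = 14.5·20.5 − 6·27.5 = 132.2500; (r_i+r_j)·cross = 20.5·132.2500 = 2711.1250
edge 4: (6,20.5)→(3,8.5)  cross = 6·8.5 − 3·20.5 = -10.5000; (r_i+r_j)·cross = 9·-10.5000 = -94.5000
Σcross = 454.5000 → A = |Σcross|/2 = 227.2500 mm²
Σ(r_i+r_j)·cross = 16791.7500 → first moment M = |Σ|/6 = 2798.6250
R_c = M/A = 2798.6250/227.2500 = 12.3152 mm
θ = 327° = 5.707227 rad
V = θ·R_c·A = 5.707227·12.3152·227.2500 = 15972.387 mm³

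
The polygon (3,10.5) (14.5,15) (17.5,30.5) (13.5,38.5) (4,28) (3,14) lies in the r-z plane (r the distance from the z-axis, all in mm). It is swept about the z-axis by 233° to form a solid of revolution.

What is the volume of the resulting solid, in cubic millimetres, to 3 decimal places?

Profile (r,z), 6 vertices: (3,10.5) (14.5,15) (17.5,30.5) (13.5,38.5) (4,28) (3,14)
edge 0: (3,10.5)→(14.5,15)  cross = 3·15 − 14.5·10.5 = -107.2500; (r_i+r_j)·cross = 17.5·-107.2500 = -1876.8750
edge 1: (14.5,15)→(17.5,30.5)  cross = 14.5·30.5 − 17.5·15 = 179.7500; (r_i+r_j)·cross = 32·179.7500 = 5752.0000
edge 2: (17.5,30.5)→(13.5,38.5)  cross = 17.5·38.5 − 13.5·30.5 = 262.0000; (r_i+r_j)·cross = 31·262.0000 = 8122.0000
edge 3: (13.5,38.5)→(4,28)  cross = 13.5·28 − 4·38.5 = 224.0000; (r_i+r_j)·cross = 17.5·224.0000 = 3920.0000
edge 4: (4,28)→(3,14)  cross = 4·14 − 3·28 = -28.0000; (r_i+r_j)·cross = 7·-28.0000 = -196.0000
edge 5: (3,14)→(3,10.5)  cross = 3·10.5 − 3·14 = -10.5000; (r_i+r_j)·cross = 6·-10.5000 = -63.0000
Σcross = 520.0000 → A = |Σcross|/2 = 260.0000 mm²
Σ(r_i+r_j)·cross = 15658.1250 → first moment M = |Σ|/6 = 2609.6875
R_c = M/A = 2609.6875/260.0000 = 10.0373 mm
θ = 233° = 4.066617 rad
V = θ·R_c·A = 4.066617·10.0373·260.0000 = 10612.600 mm³

Volume = 10612.600 mm³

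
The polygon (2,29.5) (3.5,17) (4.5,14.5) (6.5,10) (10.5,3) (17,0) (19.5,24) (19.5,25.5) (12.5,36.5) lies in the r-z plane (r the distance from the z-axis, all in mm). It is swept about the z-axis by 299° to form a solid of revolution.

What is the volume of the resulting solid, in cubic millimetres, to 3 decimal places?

Volume = 25146.813 mm³

Profile (r,z), 9 vertices: (2,29.5) (3.5,17) (4.5,14.5) (6.5,10) (10.5,3) (17,0) (19.5,24) (19.5,25.5) (12.5,36.5)
edge 0: (2,29.5)→(3.5,17)  cross = 2·17 − 3.5·29.5 = -69.2500; (r_i+r_j)·cross = 5.5·-69.2500 = -380.8750
edge 1: (3.5,17)→(4.5,14.5)  cross = 3.5·14.5 − 4.5·17 = -25.7500; (r_i+r_j)·cross = 8·-25.7500 = -206.0000
edge 2: (4.5,14.5)→(6.5,10)  cross = 4.5·10 − 6.5·14.5 = -49.2500; (r_i+r_j)·cross = 11·-49.2500 = -541.7500
edge 3: (6.5,10)→(10.5,3)  cross = 6.5·3 − 10.5·10 = -85.5000; (r_i+r_j)·cross = 17·-85.5000 = -1453.5000
edge 4: (10.5,3)→(17,0)  cross = 10.5·0 − 17·3 = -51.0000; (r_i+r_j)·cross = 27.5·-51.0000 = -1402.5000
edge 5: (17,0)→(19.5,24)  cross = 17·24 − 19.5·0 = 408.0000; (r_i+r_j)·cross = 36.5·408.0000 = 14892.0000
edge 6: (19.5,24)→(19.5,25.5)  cross = 19.5·25.5 − 19.5·24 = 29.2500; (r_i+r_j)·cross = 39·29.2500 = 1140.7500
edge 7: (19.5,25.5)→(12.5,36.5)  cross = 19.5·36.5 − 12.5·25.5 = 393.0000; (r_i+r_j)·cross = 32·393.0000 = 12576.0000
edge 8: (12.5,36.5)→(2,29.5)  cross = 12.5·29.5 − 2·36.5 = 295.7500; (r_i+r_j)·cross = 14.5·295.7500 = 4288.3750
Σcross = 845.2500 → A = |Σcross|/2 = 422.6250 mm²
Σ(r_i+r_j)·cross = 28912.5000 → first moment M = |Σ|/6 = 4818.7500
R_c = M/A = 4818.7500/422.6250 = 11.4020 mm
θ = 299° = 5.218534 rad
V = θ·R_c·A = 5.218534·11.4020·422.6250 = 25146.813 mm³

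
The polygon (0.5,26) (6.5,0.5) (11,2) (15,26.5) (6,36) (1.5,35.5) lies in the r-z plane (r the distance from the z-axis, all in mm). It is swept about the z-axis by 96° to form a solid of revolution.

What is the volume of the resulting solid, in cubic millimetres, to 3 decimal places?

Profile (r,z), 6 vertices: (0.5,26) (6.5,0.5) (11,2) (15,26.5) (6,36) (1.5,35.5)
edge 0: (0.5,26)→(6.5,0.5)  cross = 0.5·0.5 − 6.5·26 = -168.7500; (r_i+r_j)·cross = 7·-168.7500 = -1181.2500
edge 1: (6.5,0.5)→(11,2)  cross = 6.5·2 − 11·0.5 = 7.5000; (r_i+r_j)·cross = 17.5·7.5000 = 131.2500
edge 2: (11,2)→(15,26.5)  cross = 11·26.5 − 15·2 = 261.5000; (r_i+r_j)·cross = 26·261.5000 = 6799.0000
edge 3: (15,26.5)→(6,36)  cross = 15·36 − 6·26.5 = 381.0000; (r_i+r_j)·cross = 21·381.0000 = 8001.0000
edge 4: (6,36)→(1.5,35.5)  cross = 6·35.5 − 1.5·36 = 159.0000; (r_i+r_j)·cross = 7.5·159.0000 = 1192.5000
edge 5: (1.5,35.5)→(0.5,26)  cross = 1.5·26 − 0.5·35.5 = 21.2500; (r_i+r_j)·cross = 2·21.2500 = 42.5000
Σcross = 661.5000 → A = |Σcross|/2 = 330.7500 mm²
Σ(r_i+r_j)·cross = 14985.0000 → first moment M = |Σ|/6 = 2497.5000
R_c = M/A = 2497.5000/330.7500 = 7.5510 mm
θ = 96° = 1.675516 rad
V = θ·R_c·A = 1.675516·7.5510·330.7500 = 4184.601 mm³

Volume = 4184.601 mm³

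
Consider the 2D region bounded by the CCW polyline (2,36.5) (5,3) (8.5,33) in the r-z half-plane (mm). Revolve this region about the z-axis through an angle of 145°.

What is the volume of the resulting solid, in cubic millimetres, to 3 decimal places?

Profile (r,z), 3 vertices: (2,36.5) (5,3) (8.5,33)
edge 0: (2,36.5)→(5,3)  cross = 2·3 − 5·36.5 = -176.5000; (r_i+r_j)·cross = 7·-176.5000 = -1235.5000
edge 1: (5,3)→(8.5,33)  cross = 5·33 − 8.5·3 = 139.5000; (r_i+r_j)·cross = 13.5·139.5000 = 1883.2500
edge 2: (8.5,33)→(2,36.5)  cross = 8.5·36.5 − 2·33 = 244.2500; (r_i+r_j)·cross = 10.5·244.2500 = 2564.6250
Σcross = 207.2500 → A = |Σcross|/2 = 103.6250 mm²
Σ(r_i+r_j)·cross = 3212.3750 → first moment M = |Σ|/6 = 535.3958
R_c = M/A = 535.3958/103.6250 = 5.1667 mm
θ = 145° = 2.530727 rad
V = θ·R_c·A = 2.530727·5.1667·103.6250 = 1354.941 mm³

Volume = 1354.941 mm³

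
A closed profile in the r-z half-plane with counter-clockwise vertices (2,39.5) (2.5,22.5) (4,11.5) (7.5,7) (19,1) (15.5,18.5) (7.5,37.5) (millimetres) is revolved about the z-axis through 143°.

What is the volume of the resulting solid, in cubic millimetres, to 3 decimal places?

Profile (r,z), 7 vertices: (2,39.5) (2.5,22.5) (4,11.5) (7.5,7) (19,1) (15.5,18.5) (7.5,37.5)
edge 0: (2,39.5)→(2.5,22.5)  cross = 2·22.5 − 2.5·39.5 = -53.7500; (r_i+r_j)·cross = 4.5·-53.7500 = -241.8750
edge 1: (2.5,22.5)→(4,11.5)  cross = 2.5·11.5 − 4·22.5 = -61.2500; (r_i+r_j)·cross = 6.5·-61.2500 = -398.1250
edge 2: (4,11.5)→(7.5,7)  cross = 4·7 − 7.5·11.5 = -58.2500; (r_i+r_j)·cross = 11.5·-58.2500 = -669.8750
edge 3: (7.5,7)→(19,1)  cross = 7.5·1 − 19·7 = -125.5000; (r_i+r_j)·cross = 26.5·-125.5000 = -3325.7500
edge 4: (19,1)→(15.5,18.5)  cross = 19·18.5 − 15.5·1 = 336.0000; (r_i+r_j)·cross = 34.5·336.0000 = 11592.0000
edge 5: (15.5,18.5)→(7.5,37.5)  cross = 15.5·37.5 − 7.5·18.5 = 442.5000; (r_i+r_j)·cross = 23·442.5000 = 10177.5000
edge 6: (7.5,37.5)→(2,39.5)  cross = 7.5·39.5 − 2·37.5 = 221.2500; (r_i+r_j)·cross = 9.5·221.2500 = 2101.8750
Σcross = 701.0000 → A = |Σcross|/2 = 350.5000 mm²
Σ(r_i+r_j)·cross = 19235.7500 → first moment M = |Σ|/6 = 3205.9583
R_c = M/A = 3205.9583/350.5000 = 9.1468 mm
θ = 143° = 2.495821 rad
V = θ·R_c·A = 2.495821·9.1468·350.5000 = 8001.498 mm³

Volume = 8001.498 mm³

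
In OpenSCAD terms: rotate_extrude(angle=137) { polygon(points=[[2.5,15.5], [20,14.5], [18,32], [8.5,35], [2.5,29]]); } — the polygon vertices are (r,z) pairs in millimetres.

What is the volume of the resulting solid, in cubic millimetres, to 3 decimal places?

Profile (r,z), 5 vertices: (2.5,15.5) (20,14.5) (18,32) (8.5,35) (2.5,29)
edge 0: (2.5,15.5)→(20,14.5)  cross = 2.5·14.5 − 20·15.5 = -273.7500; (r_i+r_j)·cross = 22.5·-273.7500 = -6159.3750
edge 1: (20,14.5)→(18,32)  cross = 20·32 − 18·14.5 = 379.0000; (r_i+r_j)·cross = 38·379.0000 = 14402.0000
edge 2: (18,32)→(8.5,35)  cross = 18·35 − 8.5·32 = 358.0000; (r_i+r_j)·cross = 26.5·358.0000 = 9487.0000
edge 3: (8.5,35)→(2.5,29)  cross = 8.5·29 − 2.5·35 = 159.0000; (r_i+r_j)·cross = 11·159.0000 = 1749.0000
edge 4: (2.5,29)→(2.5,15.5)  cross = 2.5·15.5 − 2.5·29 = -33.7500; (r_i+r_j)·cross = 5·-33.7500 = -168.7500
Σcross = 588.5000 → A = |Σcross|/2 = 294.2500 mm²
Σ(r_i+r_j)·cross = 19309.8750 → first moment M = |Σ|/6 = 3218.3125
R_c = M/A = 3218.3125/294.2500 = 10.9373 mm
θ = 137° = 2.391101 rad
V = θ·R_c·A = 2.391101·10.9373·294.2500 = 7695.310 mm³

Volume = 7695.310 mm³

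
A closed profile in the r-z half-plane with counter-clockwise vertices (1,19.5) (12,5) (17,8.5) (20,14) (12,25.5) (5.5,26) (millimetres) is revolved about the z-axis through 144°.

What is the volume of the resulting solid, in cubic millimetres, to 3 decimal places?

Profile (r,z), 6 vertices: (1,19.5) (12,5) (17,8.5) (20,14) (12,25.5) (5.5,26)
edge 0: (1,19.5)→(12,5)  cross = 1·5 − 12·19.5 = -229.0000; (r_i+r_j)·cross = 13·-229.0000 = -2977.0000
edge 1: (12,5)→(17,8.5)  cross = 12·8.5 − 17·5 = 17.0000; (r_i+r_j)·cross = 29·17.0000 = 493.0000
edge 2: (17,8.5)→(20,14)  cross = 17·14 − 20·8.5 = 68.0000; (r_i+r_j)·cross = 37·68.0000 = 2516.0000
edge 3: (20,14)→(12,25.5)  cross = 20·25.5 − 12·14 = 342.0000; (r_i+r_j)·cross = 32·342.0000 = 10944.0000
edge 4: (12,25.5)→(5.5,26)  cross = 12·26 − 5.5·25.5 = 171.7500; (r_i+r_j)·cross = 17.5·171.7500 = 3005.6250
edge 5: (5.5,26)→(1,19.5)  cross = 5.5·19.5 − 1·26 = 81.2500; (r_i+r_j)·cross = 6.5·81.2500 = 528.1250
Σcross = 451.0000 → A = |Σcross|/2 = 225.5000 mm²
Σ(r_i+r_j)·cross = 14509.7500 → first moment M = |Σ|/6 = 2418.2917
R_c = M/A = 2418.2917/225.5000 = 10.7241 mm
θ = 144° = 2.513274 rad
V = θ·R_c·A = 2.513274·10.7241·225.5000 = 6077.830 mm³

Volume = 6077.830 mm³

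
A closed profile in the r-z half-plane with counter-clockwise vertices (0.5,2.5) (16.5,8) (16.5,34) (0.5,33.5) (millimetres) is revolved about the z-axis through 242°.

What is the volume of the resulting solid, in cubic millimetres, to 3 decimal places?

Profile (r,z), 4 vertices: (0.5,2.5) (16.5,8) (16.5,34) (0.5,33.5)
edge 0: (0.5,2.5)→(16.5,8)  cross = 0.5·8 − 16.5·2.5 = -37.2500; (r_i+r_j)·cross = 17·-37.2500 = -633.2500
edge 1: (16.5,8)→(16.5,34)  cross = 16.5·34 − 16.5·8 = 429.0000; (r_i+r_j)·cross = 33·429.0000 = 14157.0000
edge 2: (16.5,34)→(0.5,33.5)  cross = 16.5·33.5 − 0.5·34 = 535.7500; (r_i+r_j)·cross = 17·535.7500 = 9107.7500
edge 3: (0.5,33.5)→(0.5,2.5)  cross = 0.5·2.5 − 0.5·33.5 = -15.5000; (r_i+r_j)·cross = 1·-15.5000 = -15.5000
Σcross = 912.0000 → A = |Σcross|/2 = 456.0000 mm²
Σ(r_i+r_j)·cross = 22616.0000 → first moment M = |Σ|/6 = 3769.3333
R_c = M/A = 3769.3333/456.0000 = 8.2661 mm
θ = 242° = 4.223697 rad
V = θ·R_c·A = 4.223697·8.2661·456.0000 = 15920.521 mm³

Volume = 15920.521 mm³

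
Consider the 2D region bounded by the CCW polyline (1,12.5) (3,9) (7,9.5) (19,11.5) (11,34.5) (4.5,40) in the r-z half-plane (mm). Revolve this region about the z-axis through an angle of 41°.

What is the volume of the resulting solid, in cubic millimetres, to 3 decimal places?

Profile (r,z), 6 vertices: (1,12.5) (3,9) (7,9.5) (19,11.5) (11,34.5) (4.5,40)
edge 0: (1,12.5)→(3,9)  cross = 1·9 − 3·12.5 = -28.5000; (r_i+r_j)·cross = 4·-28.5000 = -114.0000
edge 1: (3,9)→(7,9.5)  cross = 3·9.5 − 7·9 = -34.5000; (r_i+r_j)·cross = 10·-34.5000 = -345.0000
edge 2: (7,9.5)→(19,11.5)  cross = 7·11.5 − 19·9.5 = -100.0000; (r_i+r_j)·cross = 26·-100.0000 = -2600.0000
edge 3: (19,11.5)→(11,34.5)  cross = 19·34.5 − 11·11.5 = 529.0000; (r_i+r_j)·cross = 30·529.0000 = 15870.0000
edge 4: (11,34.5)→(4.5,40)  cross = 11·40 − 4.5·34.5 = 284.7500; (r_i+r_j)·cross = 15.5·284.7500 = 4413.6250
edge 5: (4.5,40)→(1,12.5)  cross = 4.5·12.5 − 1·40 = 16.2500; (r_i+r_j)·cross = 5.5·16.2500 = 89.3750
Σcross = 667.0000 → A = |Σcross|/2 = 333.5000 mm²
Σ(r_i+r_j)·cross = 17314.0000 → first moment M = |Σ|/6 = 2885.6667
R_c = M/A = 2885.6667/333.5000 = 8.6527 mm
θ = 41° = 0.715585 rad
V = θ·R_c·A = 0.715585·8.6527·333.5000 = 2064.940 mm³

Volume = 2064.940 mm³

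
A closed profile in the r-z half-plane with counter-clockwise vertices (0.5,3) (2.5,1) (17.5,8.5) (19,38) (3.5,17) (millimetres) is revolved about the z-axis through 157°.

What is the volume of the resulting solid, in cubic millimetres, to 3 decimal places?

Profile (r,z), 5 vertices: (0.5,3) (2.5,1) (17.5,8.5) (19,38) (3.5,17)
edge 0: (0.5,3)→(2.5,1)  cross = 0.5·1 − 2.5·3 = -7.0000; (r_i+r_j)·cross = 3·-7.0000 = -21.0000
edge 1: (2.5,1)→(17.5,8.5)  cross = 2.5·8.5 − 17.5·1 = 3.7500; (r_i+r_j)·cross = 20·3.7500 = 75.0000
edge 2: (17.5,8.5)→(19,38)  cross = 17.5·38 − 19·8.5 = 503.5000; (r_i+r_j)·cross = 36.5·503.5000 = 18377.7500
edge 3: (19,38)→(3.5,17)  cross = 19·17 − 3.5·38 = 190.0000; (r_i+r_j)·cross = 22.5·190.0000 = 4275.0000
edge 4: (3.5,17)→(0.5,3)  cross = 3.5·3 − 0.5·17 = 2.0000; (r_i+r_j)·cross = 4·2.0000 = 8.0000
Σcross = 692.2500 → A = |Σcross|/2 = 346.1250 mm²
Σ(r_i+r_j)·cross = 22714.7500 → first moment M = |Σ|/6 = 3785.7917
R_c = M/A = 3785.7917/346.1250 = 10.9376 mm
θ = 157° = 2.740167 rad
V = θ·R_c·A = 2.740167·10.9376·346.1250 = 10373.701 mm³

Volume = 10373.701 mm³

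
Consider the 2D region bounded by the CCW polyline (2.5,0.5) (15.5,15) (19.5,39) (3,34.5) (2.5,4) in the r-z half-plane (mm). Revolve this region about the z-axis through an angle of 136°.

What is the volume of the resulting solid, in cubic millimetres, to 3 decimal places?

Volume = 9299.853 mm³

Profile (r,z), 5 vertices: (2.5,0.5) (15.5,15) (19.5,39) (3,34.5) (2.5,4)
edge 0: (2.5,0.5)→(15.5,15)  cross = 2.5·15 − 15.5·0.5 = 29.7500; (r_i+r_j)·cross = 18·29.7500 = 535.5000
edge 1: (15.5,15)→(19.5,39)  cross = 15.5·39 − 19.5·15 = 312.0000; (r_i+r_j)·cross = 35·312.0000 = 10920.0000
edge 2: (19.5,39)→(3,34.5)  cross = 19.5·34.5 − 3·39 = 555.7500; (r_i+r_j)·cross = 22.5·555.7500 = 12504.3750
edge 3: (3,34.5)→(2.5,4)  cross = 3·4 − 2.5·34.5 = -74.2500; (r_i+r_j)·cross = 5.5·-74.2500 = -408.3750
edge 4: (2.5,4)→(2.5,0.5)  cross = 2.5·0.5 − 2.5·4 = -8.7500; (r_i+r_j)·cross = 5·-8.7500 = -43.7500
Σcross = 814.5000 → A = |Σcross|/2 = 407.2500 mm²
Σ(r_i+r_j)·cross = 23507.7500 → first moment M = |Σ|/6 = 3917.9583
R_c = M/A = 3917.9583/407.2500 = 9.6205 mm
θ = 136° = 2.373648 rad
V = θ·R_c·A = 2.373648·9.6205·407.2500 = 9299.853 mm³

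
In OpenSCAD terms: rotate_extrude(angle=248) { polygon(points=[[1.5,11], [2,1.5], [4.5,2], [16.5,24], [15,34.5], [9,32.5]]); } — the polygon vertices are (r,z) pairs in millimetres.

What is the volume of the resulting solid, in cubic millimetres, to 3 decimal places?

Volume = 9273.632 mm³

Profile (r,z), 6 vertices: (1.5,11) (2,1.5) (4.5,2) (16.5,24) (15,34.5) (9,32.5)
edge 0: (1.5,11)→(2,1.5)  cross = 1.5·1.5 − 2·11 = -19.7500; (r_i+r_j)·cross = 3.5·-19.7500 = -69.1250
edge 1: (2,1.5)→(4.5,2)  cross = 2·2 − 4.5·1.5 = -2.7500; (r_i+r_j)·cross = 6.5·-2.7500 = -17.8750
edge 2: (4.5,2)→(16.5,24)  cross = 4.5·24 − 16.5·2 = 75.0000; (r_i+r_j)·cross = 21·75.0000 = 1575.0000
edge 3: (16.5,24)→(15,34.5)  cross = 16.5·34.5 − 15·24 = 209.2500; (r_i+r_j)·cross = 31.5·209.2500 = 6591.3750
edge 4: (15,34.5)→(9,32.5)  cross = 15·32.5 − 9·34.5 = 177.0000; (r_i+r_j)·cross = 24·177.0000 = 4248.0000
edge 5: (9,32.5)→(1.5,11)  cross = 9·11 − 1.5·32.5 = 50.2500; (r_i+r_j)·cross = 10.5·50.2500 = 527.6250
Σcross = 489.0000 → A = |Σcross|/2 = 244.5000 mm²
Σ(r_i+r_j)·cross = 12855.0000 → first moment M = |Σ|/6 = 2142.5000
R_c = M/A = 2142.5000/244.5000 = 8.7628 mm
θ = 248° = 4.328417 rad
V = θ·R_c·A = 4.328417·8.7628·244.5000 = 9273.632 mm³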